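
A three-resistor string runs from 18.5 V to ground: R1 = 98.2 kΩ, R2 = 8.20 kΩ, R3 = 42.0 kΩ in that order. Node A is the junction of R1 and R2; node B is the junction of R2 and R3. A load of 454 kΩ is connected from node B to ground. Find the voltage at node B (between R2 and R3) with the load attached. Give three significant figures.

V ≈ 4.91 V

At node B, R3 is in parallel with the load: R3‖R_L = 38.44 kΩ.
Below node A the resistance is R2 + (R3‖R_L) = 46.64 kΩ, so V_A = 18.5 × 46.64/144.8 = 5.958 V.
Then V_B = V_A × (R3‖R_L)/(R2 + R3‖R_L) = 5.958 × 38.44/46.64 = 4.91 V.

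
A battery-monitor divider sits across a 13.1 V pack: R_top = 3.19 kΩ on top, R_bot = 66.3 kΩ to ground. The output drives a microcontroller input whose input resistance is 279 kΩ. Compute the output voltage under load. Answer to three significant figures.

The load sits in parallel with R_bot: R_bot‖R_L = (66.3 × 279) / (66.3 + 279) = 53.57 kΩ.
V_out = 13.1 × 53.57 / (3.19 + 53.57) = 13.1 × 53.57/56.76 = 12.4 V.

V_out ≈ 12.4 V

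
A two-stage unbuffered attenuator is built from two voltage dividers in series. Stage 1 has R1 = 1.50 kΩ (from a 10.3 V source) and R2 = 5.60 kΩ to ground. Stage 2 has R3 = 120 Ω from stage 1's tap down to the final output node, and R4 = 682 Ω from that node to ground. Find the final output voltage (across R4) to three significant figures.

V_out ≈ 2.79 V

Stage 2 presents R3+R4 = 802.0 Ω as a load on stage 1's tap.
Stage 1's lower leg becomes R2‖(R3+R4) = 701.5 Ω, so V_mid = 10.3 × 701.5/2202 = 3.282 V.
Stage 2 is itself unloaded: V_out = V_mid × R4/(R3+R4) = 3.282 × 682/802.0 = 2.79 V.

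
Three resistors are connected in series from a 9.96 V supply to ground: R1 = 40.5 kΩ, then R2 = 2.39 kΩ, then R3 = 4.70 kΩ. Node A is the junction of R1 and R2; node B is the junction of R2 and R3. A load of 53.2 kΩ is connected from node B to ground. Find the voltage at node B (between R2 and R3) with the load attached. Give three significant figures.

V ≈ 0.911 V

At node B, R3 is in parallel with the load: R3‖R_L = 4.318 kΩ.
Below node A the resistance is R2 + (R3‖R_L) = 6.708 kΩ, so V_A = 9.96 × 6.708/47.21 = 1.415 V.
Then V_B = V_A × (R3‖R_L)/(R2 + R3‖R_L) = 1.415 × 4.318/6.708 = 0.911 V.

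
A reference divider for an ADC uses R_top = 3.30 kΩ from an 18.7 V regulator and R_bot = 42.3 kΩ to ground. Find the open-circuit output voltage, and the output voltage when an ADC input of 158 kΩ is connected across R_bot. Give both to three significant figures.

Open-circuit: V = 18.7 × 42.3/(3.30 + 42.3) = 17.3 V.
With the load, R_bot becomes R_bot‖R_L = 33.37 kΩ, so V = 18.7 × 33.37/36.67 = 17.0 V.

Unloaded: 17.3 V; loaded: 17.0 V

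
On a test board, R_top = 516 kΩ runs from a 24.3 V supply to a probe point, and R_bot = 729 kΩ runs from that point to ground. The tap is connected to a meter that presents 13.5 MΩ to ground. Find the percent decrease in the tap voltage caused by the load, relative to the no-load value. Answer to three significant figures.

The divider's output (Thévenin) resistance is R_top‖R_bot = 302.1 kΩ.
Fractional drop under load = R_th/(R_th + R_L) = 302.1 / (302.1 + 13500) = 0.02189.
So the output falls by 2.19 %.

2.19 %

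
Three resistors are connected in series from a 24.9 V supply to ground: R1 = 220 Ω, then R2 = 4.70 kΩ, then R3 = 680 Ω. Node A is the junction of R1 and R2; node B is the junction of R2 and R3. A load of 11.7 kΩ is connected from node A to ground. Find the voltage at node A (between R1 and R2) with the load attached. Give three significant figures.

Below node A the series string R2+R3 = 5380 Ω sits in parallel with the 11700 Ω load: 3685 Ω.
V_A = 24.9 × 3685/(220 + 3685) = 23.5 V.

V ≈ 23.5 V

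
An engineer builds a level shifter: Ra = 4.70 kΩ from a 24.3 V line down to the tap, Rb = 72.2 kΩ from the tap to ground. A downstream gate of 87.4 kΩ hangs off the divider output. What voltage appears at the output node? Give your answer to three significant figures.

The load sits in parallel with Rb: Rb‖R_L = (72.2 × 87.4) / (72.2 + 87.4) = 39.54 kΩ.
V_out = 24.3 × 39.54 / (4.70 + 39.54) = 24.3 × 39.54/44.24 = 21.7 V.
(Unloaded it would have been 22.8 V.)

V_out ≈ 21.7 V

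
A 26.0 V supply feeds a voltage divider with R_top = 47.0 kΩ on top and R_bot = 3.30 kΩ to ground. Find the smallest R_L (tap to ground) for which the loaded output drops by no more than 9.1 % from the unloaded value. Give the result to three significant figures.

Output resistance R_th = R_top‖R_bot = (47.0 × 3.30)/50.30 = 3.083 kΩ.
The fractional drop is R_th/(R_th + R_L); requiring this ≤ 0.0910 gives R_L ≥ R_th(1/0.0910 − 1) = 3.083 × 9.989 = 30.8 kΩ.

R_L(min) ≈ 30.8 kΩ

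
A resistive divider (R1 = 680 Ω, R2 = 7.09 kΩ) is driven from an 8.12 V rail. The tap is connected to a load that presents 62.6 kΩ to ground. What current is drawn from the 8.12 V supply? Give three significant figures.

R2‖R_L = 6369 Ω, so the source sees R1 + R2‖R_L = 7049 Ω.
I = 8.12 V / 7049 Ω = 1.15 mA.

I ≈ 1.15 mA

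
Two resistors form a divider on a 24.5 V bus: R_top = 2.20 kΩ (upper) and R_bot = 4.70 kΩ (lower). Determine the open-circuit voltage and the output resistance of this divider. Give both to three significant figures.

V_th = 16.7 V, R_th = 1.50 kΩ

V_th is the open-circuit tap voltage: 24.5 × 4.70/(2.20 + 4.70) = 16.7 V.
With the supply zeroed, R_top and R_bot appear in parallel from the tap: R_th = R_top‖R_bot = (2.20 × 4.70)/6.900 = 1.50 kΩ.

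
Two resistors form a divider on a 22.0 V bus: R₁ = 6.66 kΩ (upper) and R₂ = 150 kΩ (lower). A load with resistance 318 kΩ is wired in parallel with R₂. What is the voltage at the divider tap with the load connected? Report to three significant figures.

The load sits in parallel with R₂: R₂‖R_L = (150 × 318) / (150 + 318) = 101.9 kΩ.
V_out = 22.0 × 101.9 / (6.66 + 101.9) = 22.0 × 101.9/108.6 = 20.7 V.
(Unloaded it would have been 21.1 V.)

V_out ≈ 20.7 V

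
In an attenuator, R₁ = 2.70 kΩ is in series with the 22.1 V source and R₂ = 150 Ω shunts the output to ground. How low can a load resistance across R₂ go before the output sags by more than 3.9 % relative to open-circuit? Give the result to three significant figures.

Output resistance R_th = R₁‖R₂ = (2700 × 150)/2850 = 142.1 Ω.
The fractional drop is R_th/(R_th + R_L); requiring this ≤ 0.0390 gives R_L ≥ R_th(1/0.0390 − 1) = 142.1 × 24.64 = 3.50 kΩ.

R_L(min) ≈ 3.50 kΩ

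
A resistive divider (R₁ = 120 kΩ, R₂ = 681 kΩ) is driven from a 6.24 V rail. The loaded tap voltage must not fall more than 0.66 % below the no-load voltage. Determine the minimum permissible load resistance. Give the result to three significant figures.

Output resistance R_th = R₁‖R₂ = (120 × 681)/801.0 = 102.0 kΩ.
The fractional drop is R_th/(R_th + R_L); requiring this ≤ 0.00660 gives R_L ≥ R_th(1/0.00660 − 1) = 102.0 × 150.5 = 15.4 MΩ.

R_L(min) ≈ 15.4 MΩ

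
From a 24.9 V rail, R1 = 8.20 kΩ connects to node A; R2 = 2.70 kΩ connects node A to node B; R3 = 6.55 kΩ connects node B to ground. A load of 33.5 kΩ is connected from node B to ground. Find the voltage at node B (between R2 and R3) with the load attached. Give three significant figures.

At node B, R3 is in parallel with the load: R3‖R_L = 5.479 kΩ.
Below node A the resistance is R2 + (R3‖R_L) = 8.179 kΩ, so V_A = 24.9 × 8.179/16.38 = 12.43 V.
Then V_B = V_A × (R3‖R_L)/(R2 + R3‖R_L) = 12.43 × 5.479/8.179 = 8.33 V.

V ≈ 8.33 V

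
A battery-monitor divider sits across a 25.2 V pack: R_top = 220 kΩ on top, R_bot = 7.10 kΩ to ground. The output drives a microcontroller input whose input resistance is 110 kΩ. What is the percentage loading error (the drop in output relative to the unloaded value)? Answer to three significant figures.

The divider's output (Thévenin) resistance is R_top‖R_bot = 6.878 kΩ.
Fractional drop under load = R_th/(R_th + R_L) = 6.878 / (6.878 + 110) = 0.05885.
So the output falls by 5.88 %.

5.88 %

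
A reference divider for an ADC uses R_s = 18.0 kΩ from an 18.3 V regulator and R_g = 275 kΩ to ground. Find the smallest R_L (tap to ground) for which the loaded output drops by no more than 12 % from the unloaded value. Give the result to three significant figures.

Output resistance R_th = R_s‖R_g = (18.0 × 275)/293.0 = 16.89 kΩ.
The fractional drop is R_th/(R_th + R_L); requiring this ≤ 0.120 gives R_L ≥ R_th(1/0.120 − 1) = 16.89 × 7.333 = 124 kΩ.

R_L(min) ≈ 124 kΩ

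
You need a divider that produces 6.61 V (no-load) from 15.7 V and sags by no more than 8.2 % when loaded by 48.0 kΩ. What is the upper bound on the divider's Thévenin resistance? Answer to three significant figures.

R_th ≤ 4.29 kΩ

Loading drop = R_th/(R_th + R_L) ≤ 0.0820, so R_th ≤ R_L · ε/(1−ε) = 48.0 kΩ × 0.0820/0.9180 = 4.29 kΩ.
(Any R1, R2 with R2/(R1+R2) = 0.421 and R1‖R2 ≤ 4.29 kΩ will meet the spec.)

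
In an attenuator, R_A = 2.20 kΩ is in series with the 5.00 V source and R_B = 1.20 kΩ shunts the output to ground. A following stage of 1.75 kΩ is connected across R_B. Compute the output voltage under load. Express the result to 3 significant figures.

V_out ≈ 1.22 V

The load sits in parallel with R_B: R_B‖R_L = (1.20 × 1.75) / (1.20 + 1.75) = 0.7119 kΩ.
V_out = 5.00 × 0.7119 / (2.20 + 0.7119) = 5.00 × 0.7119/2.912 = 1.22 V.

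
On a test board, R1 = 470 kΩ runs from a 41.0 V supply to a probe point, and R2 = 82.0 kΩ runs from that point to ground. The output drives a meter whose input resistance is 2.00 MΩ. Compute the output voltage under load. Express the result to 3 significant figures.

The load sits in parallel with R2: R2‖R_L = (82.0 × 2000) / (82.0 + 2000) = 78.77 kΩ.
V_out = 41.0 × 78.77 / (470 + 78.77) = 41.0 × 78.77/548.8 = 5.89 V.

V_out ≈ 5.89 V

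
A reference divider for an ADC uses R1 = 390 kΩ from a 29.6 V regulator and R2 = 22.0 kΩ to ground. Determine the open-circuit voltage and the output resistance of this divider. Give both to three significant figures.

V_th = 1.58 V, R_th = 20.8 kΩ

V_th is the open-circuit tap voltage: 29.6 × 22.0/(390 + 22.0) = 1.58 V.
With the supply zeroed, R1 and R2 appear in parallel from the tap: R_th = R1‖R2 = (390 × 22.0)/412.0 = 20.8 kΩ.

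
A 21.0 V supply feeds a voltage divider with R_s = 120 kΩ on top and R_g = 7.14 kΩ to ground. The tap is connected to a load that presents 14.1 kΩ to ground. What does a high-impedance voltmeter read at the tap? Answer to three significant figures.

The load sits in parallel with R_g: R_g‖R_L = (7.14 × 14.1) / (7.14 + 14.1) = 4.740 kΩ.
V_out = 21.0 × 4.740 / (120 + 4.740) = 21.0 × 4.740/124.7 = 0.798 V.

V_out ≈ 0.798 V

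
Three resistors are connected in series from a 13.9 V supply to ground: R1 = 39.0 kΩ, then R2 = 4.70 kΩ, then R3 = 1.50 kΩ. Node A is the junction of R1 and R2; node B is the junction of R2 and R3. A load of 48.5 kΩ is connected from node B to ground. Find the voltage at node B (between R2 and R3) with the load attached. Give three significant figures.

V ≈ 0.448 V

At node B, R3 is in parallel with the load: R3‖R_L = 1.455 kΩ.
Below node A the resistance is R2 + (R3‖R_L) = 6.155 kΩ, so V_A = 13.9 × 6.155/45.16 = 1.895 V.
Then V_B = V_A × (R3‖R_L)/(R2 + R3‖R_L) = 1.895 × 1.455/6.155 = 0.448 V.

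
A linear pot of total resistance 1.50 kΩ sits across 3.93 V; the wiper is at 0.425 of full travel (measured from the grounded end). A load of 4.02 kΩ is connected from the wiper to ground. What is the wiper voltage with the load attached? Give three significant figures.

V ≈ 1.53 V

The wiper splits the pot into (1−α)R = 862.5 Ω above and αR = 637.5 Ω below.
Lower section ‖ load = 550.2 Ω.
V_wiper = 3.93 × 550.2/(862.5 + 550.2) = 1.53 V.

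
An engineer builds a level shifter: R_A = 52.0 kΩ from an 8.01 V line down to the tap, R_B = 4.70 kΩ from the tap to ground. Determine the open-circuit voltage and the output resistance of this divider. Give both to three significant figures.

V_th = 0.664 V, R_th = 4.31 kΩ

V_th is the open-circuit tap voltage: 8.01 × 4.70/(52.0 + 4.70) = 0.664 V.
With the supply zeroed, R_A and R_B appear in parallel from the tap: R_th = R_A‖R_B = (52.0 × 4.70)/56.70 = 4.31 kΩ.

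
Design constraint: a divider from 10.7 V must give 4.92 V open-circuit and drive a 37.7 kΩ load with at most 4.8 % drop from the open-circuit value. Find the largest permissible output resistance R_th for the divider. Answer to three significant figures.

Loading drop = R_th/(R_th + R_L) ≤ 0.0480, so R_th ≤ R_L · ε/(1−ε) = 37.7 kΩ × 0.0480/0.9520 = 1.90 kΩ.
(Any R1, R2 with R2/(R1+R2) = 0.460 and R1‖R2 ≤ 1.90 kΩ will meet the spec.)

R_th ≤ 1.90 kΩ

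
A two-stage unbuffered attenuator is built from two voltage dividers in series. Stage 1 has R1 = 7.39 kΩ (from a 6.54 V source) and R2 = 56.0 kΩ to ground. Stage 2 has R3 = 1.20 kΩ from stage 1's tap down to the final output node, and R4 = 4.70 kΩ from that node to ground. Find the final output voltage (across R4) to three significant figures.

V_out ≈ 2.18 V

Stage 2 presents R3+R4 = 5.900 kΩ as a load on stage 1's tap.
Stage 1's lower leg becomes R2‖(R3+R4) = 5.338 kΩ, so V_mid = 6.54 × 5.338/12.73 = 2.743 V.
Stage 2 is itself unloaded: V_out = V_mid × R4/(R3+R4) = 2.743 × 4.70/5.900 = 2.18 V.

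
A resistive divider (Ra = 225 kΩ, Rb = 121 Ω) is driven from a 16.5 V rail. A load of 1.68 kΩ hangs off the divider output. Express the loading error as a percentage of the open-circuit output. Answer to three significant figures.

6.72 %

The divider's output (Thévenin) resistance is Ra‖Rb = 120.9 Ω.
Fractional drop under load = R_th/(R_th + R_L) = 120.9 / (120.9 + 1680) = 0.06715.
So the output falls by 6.72 %.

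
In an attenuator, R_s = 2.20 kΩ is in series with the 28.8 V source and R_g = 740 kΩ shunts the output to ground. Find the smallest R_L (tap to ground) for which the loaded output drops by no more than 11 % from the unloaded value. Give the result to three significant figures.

Output resistance R_th = R_s‖R_g = (2.20 × 740)/742.2 = 2.193 kΩ.
The fractional drop is R_th/(R_th + R_L); requiring this ≤ 0.110 gives R_L ≥ R_th(1/0.110 − 1) = 2.193 × 8.091 = 17.7 kΩ.

R_L(min) ≈ 17.7 kΩ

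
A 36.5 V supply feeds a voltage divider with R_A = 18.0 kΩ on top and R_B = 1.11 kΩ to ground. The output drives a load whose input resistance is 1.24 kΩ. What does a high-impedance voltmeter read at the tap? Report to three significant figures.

V_out ≈ 1.15 V

The load sits in parallel with R_B: R_B‖R_L = (1.11 × 1.24) / (1.11 + 1.24) = 0.5857 kΩ.
V_out = 36.5 × 0.5857 / (18.0 + 0.5857) = 36.5 × 0.5857/18.59 = 1.15 V.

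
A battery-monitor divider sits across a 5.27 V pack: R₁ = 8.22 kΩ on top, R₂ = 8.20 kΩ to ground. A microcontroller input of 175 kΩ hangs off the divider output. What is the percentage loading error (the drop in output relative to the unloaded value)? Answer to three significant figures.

2.29 %

The divider's output (Thévenin) resistance is R₁‖R₂ = 4.105 kΩ.
Fractional drop under load = R_th/(R_th + R_L) = 4.105 / (4.105 + 175) = 0.02292.
So the output falls by 2.29 %.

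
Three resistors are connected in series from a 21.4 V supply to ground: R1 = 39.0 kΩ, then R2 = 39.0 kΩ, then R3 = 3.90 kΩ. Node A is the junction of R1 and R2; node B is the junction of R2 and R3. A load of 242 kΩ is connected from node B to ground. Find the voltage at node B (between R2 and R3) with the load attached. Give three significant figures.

V ≈ 1.00 V

At node B, R3 is in parallel with the load: R3‖R_L = 3.838 kΩ.
Below node A the resistance is R2 + (R3‖R_L) = 42.84 kΩ, so V_A = 21.4 × 42.84/81.84 = 11.20 V.
Then V_B = V_A × (R3‖R_L)/(R2 + R3‖R_L) = 11.20 × 3.838/42.84 = 1.00 V.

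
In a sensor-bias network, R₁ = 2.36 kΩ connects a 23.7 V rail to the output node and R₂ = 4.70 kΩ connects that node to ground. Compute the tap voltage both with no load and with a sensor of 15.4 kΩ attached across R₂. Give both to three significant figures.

Open-circuit: V = 23.7 × 4.70/(2.36 + 4.70) = 15.8 V.
With the load, R₂ becomes R₂‖R_L = 3.601 kΩ, so V = 23.7 × 3.601/5.961 = 14.3 V.

Unloaded: 15.8 V; loaded: 14.3 V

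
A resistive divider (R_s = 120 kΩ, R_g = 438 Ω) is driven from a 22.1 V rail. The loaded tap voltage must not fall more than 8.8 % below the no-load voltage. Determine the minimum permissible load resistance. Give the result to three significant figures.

Output resistance R_th = R_s‖R_g = (120000 × 438)/120400 = 436.4 Ω.
The fractional drop is R_th/(R_th + R_L); requiring this ≤ 0.0880 gives R_L ≥ R_th(1/0.0880 − 1) = 436.4 × 10.36 = 4.52 kΩ.

R_L(min) ≈ 4.52 kΩ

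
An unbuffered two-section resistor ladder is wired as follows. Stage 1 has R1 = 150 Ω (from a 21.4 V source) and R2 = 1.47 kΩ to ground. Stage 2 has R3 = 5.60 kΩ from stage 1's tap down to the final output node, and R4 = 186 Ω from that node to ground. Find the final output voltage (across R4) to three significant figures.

V_out ≈ 0.610 V

Stage 2 presents R3+R4 = 5786 Ω as a load on stage 1's tap.
Stage 1's lower leg becomes R2‖(R3+R4) = 1172 Ω, so V_mid = 21.4 × 1172/1322 = 18.97 V.
Stage 2 is itself unloaded: V_out = V_mid × R4/(R3+R4) = 18.97 × 186/5786 = 0.610 V.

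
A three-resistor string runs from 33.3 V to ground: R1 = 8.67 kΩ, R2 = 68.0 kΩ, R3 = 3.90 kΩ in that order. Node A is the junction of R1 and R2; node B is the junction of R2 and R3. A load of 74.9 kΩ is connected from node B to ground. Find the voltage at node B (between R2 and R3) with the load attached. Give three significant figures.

At node B, R3 is in parallel with the load: R3‖R_L = 3.707 kΩ.
Below node A the resistance is R2 + (R3‖R_L) = 71.71 kΩ, so V_A = 33.3 × 71.71/80.38 = 29.71 V.
Then V_B = V_A × (R3‖R_L)/(R2 + R3‖R_L) = 29.71 × 3.707/71.71 = 1.54 V.

V ≈ 1.54 V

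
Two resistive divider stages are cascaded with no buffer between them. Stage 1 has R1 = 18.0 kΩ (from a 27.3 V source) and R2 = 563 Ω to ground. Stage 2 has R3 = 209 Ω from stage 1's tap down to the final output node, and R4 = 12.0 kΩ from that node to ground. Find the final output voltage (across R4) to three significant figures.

V_out ≈ 0.779 V

Stage 2 presents R3+R4 = 12210 Ω as a load on stage 1's tap.
Stage 1's lower leg becomes R2‖(R3+R4) = 538.2 Ω, so V_mid = 27.3 × 538.2/18540 = 0.7925 V.
Stage 2 is itself unloaded: V_out = V_mid × R4/(R3+R4) = 0.7925 × 12000/12210 = 0.779 V.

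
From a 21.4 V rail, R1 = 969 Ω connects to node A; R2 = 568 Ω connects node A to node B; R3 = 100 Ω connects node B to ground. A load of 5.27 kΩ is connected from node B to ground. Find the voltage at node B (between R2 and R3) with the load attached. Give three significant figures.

At node B, R3 is in parallel with the load: R3‖R_L = 98.14 Ω.
Below node A the resistance is R2 + (R3‖R_L) = 666.1 Ω, so V_A = 21.4 × 666.1/1635 = 8.718 V.
Then V_B = V_A × (R3‖R_L)/(R2 + R3‖R_L) = 8.718 × 98.14/666.1 = 1.28 V.

V ≈ 1.28 V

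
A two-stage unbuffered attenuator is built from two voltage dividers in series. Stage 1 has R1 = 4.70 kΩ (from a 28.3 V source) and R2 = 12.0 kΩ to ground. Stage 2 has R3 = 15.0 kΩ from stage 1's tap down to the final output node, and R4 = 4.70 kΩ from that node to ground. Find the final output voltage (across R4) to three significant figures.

V_out ≈ 4.14 V

Stage 2 presents R3+R4 = 19.70 kΩ as a load on stage 1's tap.
Stage 1's lower leg becomes R2‖(R3+R4) = 7.457 kΩ, so V_mid = 28.3 × 7.457/12.16 = 17.36 V.
Stage 2 is itself unloaded: V_out = V_mid × R4/(R3+R4) = 17.36 × 4.70/19.70 = 4.14 V.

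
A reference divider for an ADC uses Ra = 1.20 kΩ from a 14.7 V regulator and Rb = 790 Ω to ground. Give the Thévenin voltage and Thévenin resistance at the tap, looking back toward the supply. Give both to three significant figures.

V_th is the open-circuit tap voltage: 14.7 × 790/(1200 + 790) = 5.84 V.
With the supply zeroed, Ra and Rb appear in parallel from the tap: R_th = Ra‖Rb = (1200 × 790)/1990 = 476 Ω.

V_th = 5.84 V, R_th = 476 Ω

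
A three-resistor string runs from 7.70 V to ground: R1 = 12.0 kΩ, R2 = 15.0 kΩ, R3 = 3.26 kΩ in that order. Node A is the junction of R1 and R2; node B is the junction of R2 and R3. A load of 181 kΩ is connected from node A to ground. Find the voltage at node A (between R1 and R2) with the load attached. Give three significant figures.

Below node A the series string R2+R3 = 18.26 kΩ sits in parallel with the 181 kΩ load: 16.59 kΩ.
V_A = 7.70 × 16.59/(12.0 + 16.59) = 4.47 V.

V ≈ 4.47 V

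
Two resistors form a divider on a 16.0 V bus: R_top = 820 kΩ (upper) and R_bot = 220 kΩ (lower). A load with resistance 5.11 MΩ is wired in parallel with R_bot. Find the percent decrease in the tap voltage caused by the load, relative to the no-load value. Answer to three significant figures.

3.28 %

The divider's output (Thévenin) resistance is R_top‖R_bot = 173.5 kΩ.
Fractional drop under load = R_th/(R_th + R_L) = 173.5 / (173.5 + 5110) = 0.03283.
So the output falls by 3.28 %.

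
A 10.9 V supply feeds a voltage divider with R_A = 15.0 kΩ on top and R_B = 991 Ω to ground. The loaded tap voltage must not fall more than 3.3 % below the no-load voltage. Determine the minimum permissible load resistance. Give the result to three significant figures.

Output resistance R_th = R_A‖R_B = (15000 × 991)/15990 = 929.6 Ω.
The fractional drop is R_th/(R_th + R_L); requiring this ≤ 0.0330 gives R_L ≥ R_th(1/0.0330 − 1) = 929.6 × 29.30 = 27.2 kΩ.

R_L(min) ≈ 27.2 kΩ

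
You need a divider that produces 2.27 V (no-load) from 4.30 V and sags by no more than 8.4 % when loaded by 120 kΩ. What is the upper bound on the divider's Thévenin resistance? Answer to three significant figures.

R_th ≤ 11.0 kΩ

Loading drop = R_th/(R_th + R_L) ≤ 0.0840, so R_th ≤ R_L · ε/(1−ε) = 120 kΩ × 0.0840/0.9160 = 11.0 kΩ.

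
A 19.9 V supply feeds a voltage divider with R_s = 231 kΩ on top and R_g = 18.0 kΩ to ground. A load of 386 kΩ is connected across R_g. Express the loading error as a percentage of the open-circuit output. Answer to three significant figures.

4.15 %

The divider's output (Thévenin) resistance is R_s‖R_g = 16.70 kΩ.
Fractional drop under load = R_th/(R_th + R_L) = 16.70 / (16.70 + 386) = 0.04147.
So the output falls by 4.15 %.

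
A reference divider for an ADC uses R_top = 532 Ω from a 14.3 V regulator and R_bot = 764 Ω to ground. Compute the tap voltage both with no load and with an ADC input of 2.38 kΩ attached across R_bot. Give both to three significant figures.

Unloaded: 8.43 V; loaded: 7.45 V

Open-circuit: V = 14.3 × 764/(532 + 764) = 8.43 V.
With the load, R_bot becomes R_bot‖R_L = 578.3 Ω, so V = 14.3 × 578.3/1110 = 7.45 V.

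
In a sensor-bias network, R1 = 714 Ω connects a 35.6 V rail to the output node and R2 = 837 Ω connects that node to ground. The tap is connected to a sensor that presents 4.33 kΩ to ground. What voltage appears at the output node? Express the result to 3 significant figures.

V_out ≈ 17.6 V

The load sits in parallel with R2: R2‖R_L = (837 × 4330) / (837 + 4330) = 701.4 Ω.
V_out = 35.6 × 701.4 / (714 + 701.4) = 35.6 × 701.4/1415 = 17.6 V.
(Unloaded it would have been 19.2 V.)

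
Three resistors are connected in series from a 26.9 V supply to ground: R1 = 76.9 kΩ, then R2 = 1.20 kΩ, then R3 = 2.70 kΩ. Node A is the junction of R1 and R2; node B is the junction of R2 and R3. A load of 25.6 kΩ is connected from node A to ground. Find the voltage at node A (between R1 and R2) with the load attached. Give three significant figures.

Below node A the series string R2+R3 = 3.900 kΩ sits in parallel with the 25.6 kΩ load: 3.384 kΩ.
V_A = 26.9 × 3.384/(76.9 + 3.384) = 1.13 V.

V ≈ 1.13 V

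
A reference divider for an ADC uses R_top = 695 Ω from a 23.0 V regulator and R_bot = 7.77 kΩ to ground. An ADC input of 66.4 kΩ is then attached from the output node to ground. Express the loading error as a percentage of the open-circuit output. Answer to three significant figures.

The divider's output (Thévenin) resistance is R_top‖R_bot = 637.9 Ω.
Fractional drop under load = R_th/(R_th + R_L) = 637.9 / (637.9 + 66400) = 0.009516.
So the output falls by 0.952 %.

0.952 %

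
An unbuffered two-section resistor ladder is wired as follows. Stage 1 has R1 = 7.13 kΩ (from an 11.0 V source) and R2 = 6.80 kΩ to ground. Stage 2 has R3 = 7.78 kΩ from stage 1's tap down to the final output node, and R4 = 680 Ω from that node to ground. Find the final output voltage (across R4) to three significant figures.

Stage 2 presents R3+R4 = 8460 Ω as a load on stage 1's tap.
Stage 1's lower leg becomes R2‖(R3+R4) = 3770 Ω, so V_mid = 11.0 × 3770/10900 = 3.804 V.
Stage 2 is itself unloaded: V_out = V_mid × R4/(R3+R4) = 3.804 × 680/8460 = 0.306 V.

V_out ≈ 0.306 V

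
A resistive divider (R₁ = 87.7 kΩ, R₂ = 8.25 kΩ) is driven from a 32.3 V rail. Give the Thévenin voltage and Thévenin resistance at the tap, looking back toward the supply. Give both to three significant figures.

V_th is the open-circuit tap voltage: 32.3 × 8.25/(87.7 + 8.25) = 2.78 V.
With the supply zeroed, R₁ and R₂ appear in parallel from the tap: R_th = R₁‖R₂ = (87.7 × 8.25)/95.95 = 7.54 kΩ.

V_th = 2.78 V, R_th = 7.54 kΩ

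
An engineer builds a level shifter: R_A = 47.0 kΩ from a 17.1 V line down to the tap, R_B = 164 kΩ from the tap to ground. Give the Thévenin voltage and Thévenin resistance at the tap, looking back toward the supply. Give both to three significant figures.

V_th is the open-circuit tap voltage: 17.1 × 164/(47.0 + 164) = 13.3 V.
With the supply zeroed, R_A and R_B appear in parallel from the tap: R_th = R_A‖R_B = (47.0 × 164)/211.0 = 36.5 kΩ.

V_th = 13.3 V, R_th = 36.5 kΩ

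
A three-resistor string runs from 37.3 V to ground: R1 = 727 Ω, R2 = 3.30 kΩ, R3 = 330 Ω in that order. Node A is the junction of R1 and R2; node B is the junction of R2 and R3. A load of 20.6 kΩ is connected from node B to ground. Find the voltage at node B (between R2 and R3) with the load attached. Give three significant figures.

At node B, R3 is in parallel with the load: R3‖R_L = 324.8 Ω.
Below node A the resistance is R2 + (R3‖R_L) = 3625 Ω, so V_A = 37.3 × 3625/4352 = 31.07 V.
Then V_B = V_A × (R3‖R_L)/(R2 + R3‖R_L) = 31.07 × 324.8/3625 = 2.78 V.

V ≈ 2.78 V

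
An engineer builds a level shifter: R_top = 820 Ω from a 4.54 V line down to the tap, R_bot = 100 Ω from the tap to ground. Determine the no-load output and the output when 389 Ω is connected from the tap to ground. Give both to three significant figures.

Open-circuit: V = 4.54 × 100/(820 + 100) = 0.493 V.
With the load, R_bot becomes R_bot‖R_L = 79.55 Ω, so V = 4.54 × 79.55/899.6 = 0.401 V.

Unloaded: 0.493 V; loaded: 0.401 V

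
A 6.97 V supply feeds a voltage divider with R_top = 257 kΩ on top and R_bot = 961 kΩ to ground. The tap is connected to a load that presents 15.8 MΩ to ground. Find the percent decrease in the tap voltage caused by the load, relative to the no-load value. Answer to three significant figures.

The divider's output (Thévenin) resistance is R_top‖R_bot = 202.8 kΩ.
Fractional drop under load = R_th/(R_th + R_L) = 202.8 / (202.8 + 15800) = 0.01267.
So the output falls by 1.27 %.

1.27 %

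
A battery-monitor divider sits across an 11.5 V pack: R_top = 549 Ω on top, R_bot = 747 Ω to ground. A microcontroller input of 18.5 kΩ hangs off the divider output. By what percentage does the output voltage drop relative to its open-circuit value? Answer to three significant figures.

1.68 %

The divider's output (Thévenin) resistance is R_top‖R_bot = 316.4 Ω.
Fractional drop under load = R_th/(R_th + R_L) = 316.4 / (316.4 + 18500) = 0.01682.
So the output falls by 1.68 %.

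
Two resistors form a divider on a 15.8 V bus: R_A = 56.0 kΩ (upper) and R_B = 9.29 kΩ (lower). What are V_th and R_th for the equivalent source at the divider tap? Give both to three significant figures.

V_th = 2.25 V, R_th = 7.97 kΩ

V_th is the open-circuit tap voltage: 15.8 × 9.29/(56.0 + 9.29) = 2.25 V.
With the supply zeroed, R_A and R_B appear in parallel from the tap: R_th = R_A‖R_B = (56.0 × 9.29)/65.29 = 7.97 kΩ.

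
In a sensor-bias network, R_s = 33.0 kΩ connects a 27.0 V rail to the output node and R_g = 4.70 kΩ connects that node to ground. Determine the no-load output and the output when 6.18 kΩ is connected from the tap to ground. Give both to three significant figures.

Unloaded: 3.37 V; loaded: 2.02 V

Open-circuit: V = 27.0 × 4.70/(33.0 + 4.70) = 3.37 V.
With the load, R_g becomes R_g‖R_L = 2.670 kΩ, so V = 27.0 × 2.670/35.67 = 2.02 V.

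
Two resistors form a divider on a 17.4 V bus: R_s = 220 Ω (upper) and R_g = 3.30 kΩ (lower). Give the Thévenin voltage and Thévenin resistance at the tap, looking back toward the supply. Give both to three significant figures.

V_th is the open-circuit tap voltage: 17.4 × 3300/(220 + 3300) = 16.3 V.
With the supply zeroed, R_s and R_g appear in parallel from the tap: R_th = R_s‖R_g = (220 × 3300)/3520 = 206 Ω.

V_th = 16.3 V, R_th = 206 Ω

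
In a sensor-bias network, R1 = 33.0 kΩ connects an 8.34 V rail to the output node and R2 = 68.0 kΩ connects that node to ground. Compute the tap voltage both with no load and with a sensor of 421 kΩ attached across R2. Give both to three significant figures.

Open-circuit: V = 8.34 × 68.0/(33.0 + 68.0) = 5.62 V.
With the load, R2 becomes R2‖R_L = 58.54 kΩ, so V = 8.34 × 58.54/91.54 = 5.33 V.

Unloaded: 5.62 V; loaded: 5.33 V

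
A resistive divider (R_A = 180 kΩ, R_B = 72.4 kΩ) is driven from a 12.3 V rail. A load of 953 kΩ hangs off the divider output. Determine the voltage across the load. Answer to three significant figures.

The load sits in parallel with R_B: R_B‖R_L = (72.4 × 953) / (72.4 + 953) = 67.29 kΩ.
V_out = 12.3 × 67.29 / (180 + 67.29) = 12.3 × 67.29/247.3 = 3.35 V.
(Unloaded it would have been 3.53 V.)

V_out ≈ 3.35 V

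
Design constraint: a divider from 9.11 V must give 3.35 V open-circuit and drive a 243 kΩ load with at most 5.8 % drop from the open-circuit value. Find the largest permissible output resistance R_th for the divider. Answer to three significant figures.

Loading drop = R_th/(R_th + R_L) ≤ 0.0580, so R_th ≤ R_L · ε/(1−ε) = 243 kΩ × 0.0580/0.9420 = 15.0 kΩ.
(Any R1, R2 with R2/(R1+R2) = 0.368 and R1‖R2 ≤ 15.0 kΩ will meet the spec.)

R_th ≤ 15.0 kΩ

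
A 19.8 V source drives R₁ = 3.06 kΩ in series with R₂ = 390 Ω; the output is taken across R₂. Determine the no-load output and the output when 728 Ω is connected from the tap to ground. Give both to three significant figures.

Unloaded: 2.24 V; loaded: 1.52 V

Open-circuit: V = 19.8 × 390/(3060 + 390) = 2.24 V.
With the load, R₂ becomes R₂‖R_L = 254.0 Ω, so V = 19.8 × 254.0/3314 = 1.52 V.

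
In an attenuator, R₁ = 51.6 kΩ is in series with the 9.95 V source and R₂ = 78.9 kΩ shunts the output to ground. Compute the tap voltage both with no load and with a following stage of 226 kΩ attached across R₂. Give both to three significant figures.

Open-circuit: V = 9.95 × 78.9/(51.6 + 78.9) = 6.02 V.
With the load, R₂ becomes R₂‖R_L = 58.48 kΩ, so V = 9.95 × 58.48/110.1 = 5.29 V.

Unloaded: 6.02 V; loaded: 5.29 V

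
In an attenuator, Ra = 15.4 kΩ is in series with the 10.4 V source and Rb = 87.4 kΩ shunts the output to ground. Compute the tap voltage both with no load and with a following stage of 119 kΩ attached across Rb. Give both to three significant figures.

Unloaded: 8.84 V; loaded: 7.97 V

Open-circuit: V = 10.4 × 87.4/(15.4 + 87.4) = 8.84 V.
With the load, Rb becomes Rb‖R_L = 50.39 kΩ, so V = 10.4 × 50.39/65.79 = 7.97 V.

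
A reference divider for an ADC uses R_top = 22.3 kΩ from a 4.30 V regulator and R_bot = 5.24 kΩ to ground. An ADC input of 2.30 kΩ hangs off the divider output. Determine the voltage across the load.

V_out ≈ 0.288 V

The load sits in parallel with R_bot: R_bot‖R_L = (5.24 × 2.30) / (5.24 + 2.30) = 1.598 kΩ.
V_out = 4.30 × 1.598 / (22.3 + 1.598) = 4.30 × 1.598/23.90 = 0.288 V.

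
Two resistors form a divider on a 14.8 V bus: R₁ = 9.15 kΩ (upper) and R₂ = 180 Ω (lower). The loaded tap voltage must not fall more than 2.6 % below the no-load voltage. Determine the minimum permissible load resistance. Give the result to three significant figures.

Output resistance R_th = R₁‖R₂ = (9150 × 180)/9330 = 176.5 Ω.
The fractional drop is R_th/(R_th + R_L); requiring this ≤ 0.0260 gives R_L ≥ R_th(1/0.0260 − 1) = 176.5 × 37.46 = 6.61 kΩ.

R_L(min) ≈ 6.61 kΩ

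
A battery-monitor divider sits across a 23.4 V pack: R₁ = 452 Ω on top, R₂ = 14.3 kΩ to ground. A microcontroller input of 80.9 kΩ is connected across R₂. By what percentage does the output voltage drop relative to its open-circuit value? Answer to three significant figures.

The divider's output (Thévenin) resistance is R₁‖R₂ = 438.2 Ω.
Fractional drop under load = R_th/(R_th + R_L) = 438.2 / (438.2 + 80900) = 0.005387.
So the output falls by 0.539 %.

0.539 %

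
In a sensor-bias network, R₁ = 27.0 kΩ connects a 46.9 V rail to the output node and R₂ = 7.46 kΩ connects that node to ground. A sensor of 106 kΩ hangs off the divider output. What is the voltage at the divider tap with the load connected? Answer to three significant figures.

The load sits in parallel with R₂: R₂‖R_L = (7.46 × 106) / (7.46 + 106) = 6.970 kΩ.
V_out = 46.9 × 6.970 / (27.0 + 6.970) = 46.9 × 6.970/33.97 = 9.62 V.

V_out ≈ 9.62 V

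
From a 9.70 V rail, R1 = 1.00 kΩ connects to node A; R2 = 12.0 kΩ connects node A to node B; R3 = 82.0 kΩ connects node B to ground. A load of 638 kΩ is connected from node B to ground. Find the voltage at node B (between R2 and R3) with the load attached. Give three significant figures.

At node B, R3 is in parallel with the load: R3‖R_L = 72.66 kΩ.
Below node A the resistance is R2 + (R3‖R_L) = 84.66 kΩ, so V_A = 9.70 × 84.66/85.66 = 9.587 V.
Then V_B = V_A × (R3‖R_L)/(R2 + R3‖R_L) = 9.587 × 72.66/84.66 = 8.23 V.

V ≈ 8.23 V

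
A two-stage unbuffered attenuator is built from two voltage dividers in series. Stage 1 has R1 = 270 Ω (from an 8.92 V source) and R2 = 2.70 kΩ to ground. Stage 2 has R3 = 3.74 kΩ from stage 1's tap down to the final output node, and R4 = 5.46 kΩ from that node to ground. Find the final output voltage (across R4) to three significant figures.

Stage 2 presents R3+R4 = 9200 Ω as a load on stage 1's tap.
Stage 1's lower leg becomes R2‖(R3+R4) = 2087 Ω, so V_mid = 8.92 × 2087/2357 = 7.898 V.
Stage 2 is itself unloaded: V_out = V_mid × R4/(R3+R4) = 7.898 × 5460/9200 = 4.69 V.

V_out ≈ 4.69 V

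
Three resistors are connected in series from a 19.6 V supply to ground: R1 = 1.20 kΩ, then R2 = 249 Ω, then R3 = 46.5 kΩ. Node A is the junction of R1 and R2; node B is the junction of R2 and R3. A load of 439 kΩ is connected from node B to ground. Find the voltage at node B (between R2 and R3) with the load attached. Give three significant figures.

V ≈ 18.9 V

At node B, R3 is in parallel with the load: R3‖R_L = 42050 Ω.
Below node A the resistance is R2 + (R3‖R_L) = 42300 Ω, so V_A = 19.6 × 42300/43500 = 19.06 V.
Then V_B = V_A × (R3‖R_L)/(R2 + R3‖R_L) = 19.06 × 42050/42300 = 18.9 V.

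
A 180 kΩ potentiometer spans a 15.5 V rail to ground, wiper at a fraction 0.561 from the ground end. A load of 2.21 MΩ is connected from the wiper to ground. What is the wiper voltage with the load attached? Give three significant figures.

The wiper splits the pot into (1−α)R = 79.02 kΩ above and αR = 101.0 kΩ below.
Lower section ‖ load = 96.57 kΩ.
V_wiper = 15.5 × 96.57/(79.02 + 96.57) = 8.52 V.

V ≈ 8.52 V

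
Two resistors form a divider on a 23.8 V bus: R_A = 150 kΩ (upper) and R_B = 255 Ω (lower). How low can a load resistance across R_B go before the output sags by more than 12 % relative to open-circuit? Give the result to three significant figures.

Output resistance R_th = R_A‖R_B = (150000 × 255)/150300 = 254.6 Ω.
The fractional drop is R_th/(R_th + R_L); requiring this ≤ 0.120 gives R_L ≥ R_th(1/0.120 − 1) = 254.6 × 7.333 = 1.87 kΩ.

R_L(min) ≈ 1.87 kΩ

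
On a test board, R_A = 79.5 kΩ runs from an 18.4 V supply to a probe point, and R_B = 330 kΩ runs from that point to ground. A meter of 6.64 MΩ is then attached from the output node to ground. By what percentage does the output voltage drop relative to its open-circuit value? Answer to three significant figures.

The divider's output (Thévenin) resistance is R_A‖R_B = 64.07 kΩ.
Fractional drop under load = R_th/(R_th + R_L) = 64.07 / (64.07 + 6640) = 0.009556.
So the output falls by 0.956 %.

0.956 %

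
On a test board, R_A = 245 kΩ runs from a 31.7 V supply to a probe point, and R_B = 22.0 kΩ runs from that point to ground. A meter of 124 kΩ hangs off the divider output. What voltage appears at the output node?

The load sits in parallel with R_B: R_B‖R_L = (22.0 × 124) / (22.0 + 124) = 18.68 kΩ.
V_out = 31.7 × 18.68 / (245 + 18.68) = 31.7 × 18.68/263.7 = 2.25 V.

V_out ≈ 2.25 V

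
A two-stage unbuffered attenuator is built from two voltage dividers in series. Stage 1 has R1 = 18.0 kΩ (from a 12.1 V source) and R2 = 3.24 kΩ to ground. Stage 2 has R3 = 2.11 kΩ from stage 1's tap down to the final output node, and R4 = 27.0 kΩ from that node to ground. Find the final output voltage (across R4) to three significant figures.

V_out ≈ 1.56 V

Stage 2 presents R3+R4 = 29.11 kΩ as a load on stage 1's tap.
Stage 1's lower leg becomes R2‖(R3+R4) = 2.915 kΩ, so V_mid = 12.1 × 2.915/20.92 = 1.687 V.
Stage 2 is itself unloaded: V_out = V_mid × R4/(R3+R4) = 1.687 × 27.0/29.11 = 1.56 V.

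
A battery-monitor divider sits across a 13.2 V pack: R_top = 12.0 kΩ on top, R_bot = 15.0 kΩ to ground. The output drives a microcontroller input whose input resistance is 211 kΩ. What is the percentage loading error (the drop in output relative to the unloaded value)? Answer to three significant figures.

3.06 %

The divider's output (Thévenin) resistance is R_top‖R_bot = 6.667 kΩ.
Fractional drop under load = R_th/(R_th + R_L) = 6.667 / (6.667 + 211) = 0.03063.
So the output falls by 3.06 %.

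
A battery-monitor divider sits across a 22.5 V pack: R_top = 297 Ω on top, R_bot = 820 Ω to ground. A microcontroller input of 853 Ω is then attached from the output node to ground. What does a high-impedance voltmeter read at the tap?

The load sits in parallel with R_bot: R_bot‖R_L = (820 × 853) / (820 + 853) = 418.1 Ω.
V_out = 22.5 × 418.1 / (297 + 418.1) = 22.5 × 418.1/715.1 = 13.2 V.

V_out ≈ 13.2 V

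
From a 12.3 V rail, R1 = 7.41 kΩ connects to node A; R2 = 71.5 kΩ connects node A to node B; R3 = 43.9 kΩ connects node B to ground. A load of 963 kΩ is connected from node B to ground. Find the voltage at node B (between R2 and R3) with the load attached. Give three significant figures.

At node B, R3 is in parallel with the load: R3‖R_L = 41.99 kΩ.
Below node A the resistance is R2 + (R3‖R_L) = 113.5 kΩ, so V_A = 12.3 × 113.5/120.9 = 11.55 V.
Then V_B = V_A × (R3‖R_L)/(R2 + R3‖R_L) = 11.55 × 41.99/113.5 = 4.27 V.

V ≈ 4.27 V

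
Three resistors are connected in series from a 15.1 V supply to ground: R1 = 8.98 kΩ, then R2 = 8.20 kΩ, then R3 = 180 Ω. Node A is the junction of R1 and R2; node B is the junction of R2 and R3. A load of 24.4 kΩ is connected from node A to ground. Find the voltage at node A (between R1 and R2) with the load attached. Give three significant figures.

V ≈ 6.19 V

Below node A the series string R2+R3 = 8380 Ω sits in parallel with the 24400 Ω load: 6238 Ω.
V_A = 15.1 × 6238/(8980 + 6238) = 6.19 V.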